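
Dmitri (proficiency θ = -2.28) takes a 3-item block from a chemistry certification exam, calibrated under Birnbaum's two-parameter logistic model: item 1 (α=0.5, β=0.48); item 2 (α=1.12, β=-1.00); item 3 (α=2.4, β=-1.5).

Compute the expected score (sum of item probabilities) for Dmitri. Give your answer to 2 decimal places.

0.53

P(θ) = 1 / (1 + exp(−α(θ − β)))
P_1 = 1/(1+e^{1.3800}) = 0.2010
P_2 = 1/(1+e^{1.4336}) = 0.1925
P_3 = 1/(1+e^{1.8720}) = 0.1333
E[score] = 0.2010 + 0.1925 + 0.1333 = 0.5269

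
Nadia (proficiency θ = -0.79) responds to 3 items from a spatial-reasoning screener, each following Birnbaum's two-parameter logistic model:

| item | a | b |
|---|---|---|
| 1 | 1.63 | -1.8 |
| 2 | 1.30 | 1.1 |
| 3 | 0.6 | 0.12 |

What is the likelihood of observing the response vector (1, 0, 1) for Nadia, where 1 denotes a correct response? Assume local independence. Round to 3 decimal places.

0.283

P(θ) = 1 / (1 + exp(−a(θ − b)))
P_1 = 1/(1+e^{-1.6463}) = 0.8384
P_2 = 1/(1+e^{2.4570}) = 0.0789
P_3 = 1/(1+e^{0.5460}) = 0.3668
L = P_1 × (1−P_2) × P_3 = 0.8384 × 0.9211 × 0.3668 = 0.28324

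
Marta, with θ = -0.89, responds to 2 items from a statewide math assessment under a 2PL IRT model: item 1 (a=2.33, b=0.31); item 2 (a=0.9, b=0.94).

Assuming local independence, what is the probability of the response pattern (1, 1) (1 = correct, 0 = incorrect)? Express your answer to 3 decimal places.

0.009

P(θ) = 1 / (1 + exp(−a(θ − b)))
P_1 = 1/(1+e^{2.7960}) = 0.0575
P_2 = 1/(1+e^{1.6470}) = 0.1615
L = P_1 × P_2 = 0.0575 × 0.1615 = 0.00929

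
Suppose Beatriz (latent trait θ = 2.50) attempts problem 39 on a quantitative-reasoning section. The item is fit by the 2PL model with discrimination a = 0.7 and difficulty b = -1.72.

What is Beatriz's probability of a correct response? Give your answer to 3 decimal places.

P(θ) = 1 / (1 + exp(−a(θ − b)))
Exponent: 0.7 × (2.50 − (-1.72)) = 2.9540
1/(1 + e^{-2.9540}) = 0.9505

0.950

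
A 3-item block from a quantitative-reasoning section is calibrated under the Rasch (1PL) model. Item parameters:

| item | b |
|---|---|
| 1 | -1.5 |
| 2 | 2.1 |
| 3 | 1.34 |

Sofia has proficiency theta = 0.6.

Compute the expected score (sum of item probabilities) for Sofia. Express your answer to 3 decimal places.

1.396

P(theta) = 1 / (1 + exp(−(theta − b)))
P_1 = 1/(1+e^{-2.1000}) = 0.8909
P_2 = 1/(1+e^{1.5000}) = 0.1824
P_3 = 1/(1+e^{0.7400}) = 0.3230
E[score] = 0.8909 + 0.1824 + 0.3230 = 1.3963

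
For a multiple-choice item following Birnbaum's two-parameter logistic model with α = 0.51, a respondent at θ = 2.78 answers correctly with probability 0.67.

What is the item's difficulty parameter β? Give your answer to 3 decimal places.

P(θ) = 1 / (1 + exp(−α(θ − β)))
logit(0.67) = ln(0.67/0.33) = 0.7082
β = θ − logit/(α) = 2.78 − 0.7082/0.5100 = 1.3914

1.391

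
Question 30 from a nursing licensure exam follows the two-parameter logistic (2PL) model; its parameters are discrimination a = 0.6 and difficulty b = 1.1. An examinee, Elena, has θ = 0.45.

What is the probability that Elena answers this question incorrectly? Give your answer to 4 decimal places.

0.5963

P(θ) = 1 / (1 + exp(−a(θ − b)))
Exponent: 0.6 × (0.45 − 1.1) = -0.3900
1/(1 + e^{0.3900}) = 0.4037
P(incorrect) = 1 − 0.4037 = 0.5963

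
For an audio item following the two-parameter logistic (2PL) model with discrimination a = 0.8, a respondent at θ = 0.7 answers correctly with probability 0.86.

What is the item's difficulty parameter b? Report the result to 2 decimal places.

-1.57

P(θ) = 1 / (1 + exp(−a(θ − b)))
logit(0.86) = ln(0.86/0.14) = 1.8153
b = θ − logit/(a) = 0.7 − 1.8153/0.8000 = -1.5691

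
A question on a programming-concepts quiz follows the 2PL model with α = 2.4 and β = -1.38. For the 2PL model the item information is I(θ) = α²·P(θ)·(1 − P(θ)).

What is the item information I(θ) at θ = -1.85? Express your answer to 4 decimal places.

P = 1/(1+e^{1.1280}) = 0.2445
P(1−P) = 0.2445 × 0.7555 = 0.1847
I = α² × P(1−P) = 2.4² × 0.1847 = 1.06408

1.0641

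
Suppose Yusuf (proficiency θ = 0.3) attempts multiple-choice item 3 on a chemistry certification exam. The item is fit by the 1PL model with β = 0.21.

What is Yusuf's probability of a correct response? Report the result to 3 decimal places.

P(θ) = 1 / (1 + exp(−(θ − β)))
Exponent: (0.3 − 0.21) = 0.0900
1/(1 + e^{-0.0900}) = 0.5225
P = 0.5225

0.522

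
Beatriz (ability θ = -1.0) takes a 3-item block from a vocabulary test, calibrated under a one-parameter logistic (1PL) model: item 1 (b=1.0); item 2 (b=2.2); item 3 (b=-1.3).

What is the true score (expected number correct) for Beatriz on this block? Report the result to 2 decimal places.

P(θ) = 1 / (1 + exp(−(θ − b)))
P_1 = 1/(1+e^{2.0000}) = 0.1192
P_2 = 1/(1+e^{3.2000}) = 0.0392
P_3 = 1/(1+e^{-0.3000}) = 0.5744
E[score] = 0.1192 + 0.0392 + 0.5744 = 0.7328

0.73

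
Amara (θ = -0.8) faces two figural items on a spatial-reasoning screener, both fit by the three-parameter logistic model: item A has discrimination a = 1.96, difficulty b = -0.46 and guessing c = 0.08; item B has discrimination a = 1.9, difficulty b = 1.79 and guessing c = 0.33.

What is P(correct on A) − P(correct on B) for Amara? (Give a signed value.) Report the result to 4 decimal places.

P(θ) = c + (1 − c) · 1 / (1 + exp(−a(θ − b)))
P_A = 0.3922
P_B = 0.3349
P_A − P_B = 0.0573

0.0573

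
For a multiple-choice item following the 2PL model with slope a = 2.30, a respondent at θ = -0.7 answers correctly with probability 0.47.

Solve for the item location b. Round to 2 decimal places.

P(θ) = 1 / (1 + exp(−a(θ − b)))
logit(0.47) = ln(0.47/0.53) = -0.1201
b = θ − logit/(a) = -0.7 − (-0.1201)/2.3000 = -0.6478

-0.65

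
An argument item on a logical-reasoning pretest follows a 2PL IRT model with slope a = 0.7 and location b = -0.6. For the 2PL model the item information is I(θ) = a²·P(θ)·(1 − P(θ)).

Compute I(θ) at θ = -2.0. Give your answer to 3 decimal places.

0.097

P = 1/(1+e^{0.9800}) = 0.2729
P(1−P) = 0.2729 × 0.7271 = 0.1984
I = a² × P(1−P) = 0.7² × 0.1984 = 0.09723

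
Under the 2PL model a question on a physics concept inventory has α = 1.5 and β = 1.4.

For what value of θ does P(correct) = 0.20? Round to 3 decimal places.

P(θ) = 1 / (1 + exp(−α(θ − β)))
logit = ln(0.2000/0.8000) = -1.3863
θ = β + logit/(α) = 1.4 + (-1.3863)/1.5000 = 0.4758

0.476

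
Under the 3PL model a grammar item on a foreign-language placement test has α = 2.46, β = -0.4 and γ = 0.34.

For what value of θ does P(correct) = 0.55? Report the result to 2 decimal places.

-0.71

P(θ) = γ + (1 − γ) · 1 / (1 + exp(−α(θ − β)))
Remove guessing floor: (0.55 − 0.34)/(1 − 0.34) = 0.3182
logit = ln(0.3182/0.6818) = -0.7621
θ = β + logit/(α) = -0.4 + (-0.7621)/2.4600 = -0.7098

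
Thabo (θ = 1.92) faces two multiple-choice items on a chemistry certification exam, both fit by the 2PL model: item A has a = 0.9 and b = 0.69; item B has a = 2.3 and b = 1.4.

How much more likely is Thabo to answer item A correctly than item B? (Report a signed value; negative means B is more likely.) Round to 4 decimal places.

P(θ) = 1 / (1 + exp(−a(θ − b)))
P_A = 0.7516
P_B = 0.7678
P_A − P_B = -0.0162

-0.0162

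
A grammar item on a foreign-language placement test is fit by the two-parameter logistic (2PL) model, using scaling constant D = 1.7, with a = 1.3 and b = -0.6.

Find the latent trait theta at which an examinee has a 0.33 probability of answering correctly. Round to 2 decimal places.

P(theta) = 1 / (1 + exp(−D·a(theta − b)))
logit = ln(0.3300/0.6700) = -0.7082
theta = b + logit/(1.7·a) = -0.6 + (-0.7082)/2.2100 = -0.9204

-0.92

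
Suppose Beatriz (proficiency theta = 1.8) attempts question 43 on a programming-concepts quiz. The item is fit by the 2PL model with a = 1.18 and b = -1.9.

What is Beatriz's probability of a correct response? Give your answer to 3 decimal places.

P(theta) = 1 / (1 + exp(−a(theta − b)))
Exponent: 1.18 × (1.8 − (-1.9)) = 4.3660
1/(1 + e^{-4.3660}) = 0.9875

0.987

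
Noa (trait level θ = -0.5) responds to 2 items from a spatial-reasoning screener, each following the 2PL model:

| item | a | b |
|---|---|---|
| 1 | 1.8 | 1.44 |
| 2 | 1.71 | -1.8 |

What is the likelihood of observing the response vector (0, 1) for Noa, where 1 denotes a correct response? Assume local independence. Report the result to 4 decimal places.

P(θ) = 1 / (1 + exp(−a(θ − b)))
P_1 = 1/(1+e^{3.4920}) = 0.0295
P_2 = 1/(1+e^{-2.2230}) = 0.9023
L = (1−P_1) × P_2 = 0.9705 × 0.9023 = 0.87564

0.8756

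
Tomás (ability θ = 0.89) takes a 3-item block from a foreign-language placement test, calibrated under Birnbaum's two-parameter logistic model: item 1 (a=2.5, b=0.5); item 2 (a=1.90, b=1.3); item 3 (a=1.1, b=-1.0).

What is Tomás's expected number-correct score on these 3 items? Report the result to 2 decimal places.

P(θ) = 1 / (1 + exp(−a(θ − b)))
P_1 = 1/(1+e^{-0.9750}) = 0.7261
P_2 = 1/(1+e^{0.7790}) = 0.3145
P_3 = 1/(1+e^{-2.0790}) = 0.8888
E[score] = 0.7261 + 0.3145 + 0.8888 = 1.9295

1.93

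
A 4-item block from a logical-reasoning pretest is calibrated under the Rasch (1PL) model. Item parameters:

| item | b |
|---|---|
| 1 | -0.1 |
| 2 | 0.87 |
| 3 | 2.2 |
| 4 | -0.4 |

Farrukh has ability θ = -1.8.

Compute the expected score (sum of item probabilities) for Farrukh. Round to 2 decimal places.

0.44

P(θ) = 1 / (1 + exp(−(θ − b)))
P_1 = 1/(1+e^{1.7000}) = 0.1545
P_2 = 1/(1+e^{2.6700}) = 0.0648
P_3 = 1/(1+e^{4.0000}) = 0.0180
P_4 = 1/(1+e^{1.4000}) = 0.1978
E[score] = 0.1545 + 0.0648 + 0.0180 + 0.1978 = 0.4350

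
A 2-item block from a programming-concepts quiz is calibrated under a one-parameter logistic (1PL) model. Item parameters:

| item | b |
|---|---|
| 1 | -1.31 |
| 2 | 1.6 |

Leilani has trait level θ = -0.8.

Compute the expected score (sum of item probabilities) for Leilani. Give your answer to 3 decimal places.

P(θ) = 1 / (1 + exp(−(θ − b)))
P_1 = 1/(1+e^{-0.5100}) = 0.6248
P_2 = 1/(1+e^{2.4000}) = 0.0832
E[score] = 0.6248 + 0.0832 = 0.7080

0.708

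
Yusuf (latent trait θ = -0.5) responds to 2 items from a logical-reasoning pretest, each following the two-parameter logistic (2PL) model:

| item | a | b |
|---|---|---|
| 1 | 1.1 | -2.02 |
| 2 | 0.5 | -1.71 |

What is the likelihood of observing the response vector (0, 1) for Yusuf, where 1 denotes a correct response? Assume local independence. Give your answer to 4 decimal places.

P(θ) = 1 / (1 + exp(−a(θ − b)))
P_1 = 1/(1+e^{-1.6720}) = 0.8418
P_2 = 1/(1+e^{-0.6050}) = 0.6468
L = (1−P_1) × P_2 = 0.1582 × 0.6468 = 0.10230

0.1023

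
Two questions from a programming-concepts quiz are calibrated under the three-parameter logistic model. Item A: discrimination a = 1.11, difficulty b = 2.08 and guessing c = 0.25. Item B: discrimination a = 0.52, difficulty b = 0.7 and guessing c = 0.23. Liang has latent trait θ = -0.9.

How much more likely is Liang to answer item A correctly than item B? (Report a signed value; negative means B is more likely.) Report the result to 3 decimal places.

-0.187

P(θ) = c + (1 − c) · 1 / (1 + exp(−a(θ − b)))
P_A = 0.2765
P_B = 0.4635
P_A − P_B = -0.1870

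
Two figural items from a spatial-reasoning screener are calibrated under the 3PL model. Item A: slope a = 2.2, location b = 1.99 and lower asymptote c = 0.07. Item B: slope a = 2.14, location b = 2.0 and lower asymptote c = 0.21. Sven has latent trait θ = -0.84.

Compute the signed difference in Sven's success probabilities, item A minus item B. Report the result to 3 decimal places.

P(θ) = c + (1 − c) · 1 / (1 + exp(−a(θ − b)))
P_A = 0.0718
P_B = 0.2118
P_A − P_B = -0.1400

-0.140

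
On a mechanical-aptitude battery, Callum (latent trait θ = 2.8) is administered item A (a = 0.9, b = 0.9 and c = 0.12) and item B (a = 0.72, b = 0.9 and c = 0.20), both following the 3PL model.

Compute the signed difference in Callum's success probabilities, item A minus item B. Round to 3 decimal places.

P(θ) = c + (1 − c) · 1 / (1 + exp(−a(θ − b)))
P_A = 0.8652
P_B = 0.8376
P_A − P_B = 0.0276

0.028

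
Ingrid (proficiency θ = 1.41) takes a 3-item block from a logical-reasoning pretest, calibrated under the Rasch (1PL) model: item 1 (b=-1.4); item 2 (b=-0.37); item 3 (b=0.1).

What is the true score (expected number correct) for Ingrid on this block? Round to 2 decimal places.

2.59

P(θ) = 1 / (1 + exp(−(θ − b)))
P_1 = 1/(1+e^{-2.8100}) = 0.9432
P_2 = 1/(1+e^{-1.7800}) = 0.8557
P_3 = 1/(1+e^{-1.3100}) = 0.7875
E[score] = 0.9432 + 0.8557 + 0.7875 = 2.5864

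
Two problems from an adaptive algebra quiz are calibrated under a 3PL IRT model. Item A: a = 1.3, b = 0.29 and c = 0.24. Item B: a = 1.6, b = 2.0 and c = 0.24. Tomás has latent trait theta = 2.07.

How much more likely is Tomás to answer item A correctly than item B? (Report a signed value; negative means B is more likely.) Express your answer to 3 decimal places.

P(theta) = c + (1 − c) · 1 / (1 + exp(−a(theta − b)))
P_A = 0.9316
P_B = 0.6413
P_A − P_B = 0.2904

0.290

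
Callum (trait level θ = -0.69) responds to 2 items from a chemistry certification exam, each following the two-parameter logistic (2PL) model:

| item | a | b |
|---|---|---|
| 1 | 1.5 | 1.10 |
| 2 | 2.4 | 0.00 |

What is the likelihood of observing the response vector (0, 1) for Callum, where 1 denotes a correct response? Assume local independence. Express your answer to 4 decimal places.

P(θ) = 1 / (1 + exp(−a(θ − b)))
P_1 = 1/(1+e^{2.6850}) = 0.0639
P_2 = 1/(1+e^{1.6560}) = 0.1603
L = (1−P_1) × P_2 = 0.9361 × 0.1603 = 0.15006

0.1501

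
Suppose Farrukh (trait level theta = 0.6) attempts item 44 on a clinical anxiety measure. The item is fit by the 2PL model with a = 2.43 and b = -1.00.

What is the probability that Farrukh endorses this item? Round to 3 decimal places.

0.980

P(theta) = 1 / (1 + exp(−a(theta − b)))
Exponent: 2.43 × (0.6 − (-1.00)) = 3.8880
1/(1 + e^{-3.8880}) = 0.9799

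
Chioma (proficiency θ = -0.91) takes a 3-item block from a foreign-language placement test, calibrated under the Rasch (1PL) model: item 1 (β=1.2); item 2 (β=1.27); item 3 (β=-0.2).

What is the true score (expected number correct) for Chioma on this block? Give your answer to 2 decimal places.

0.54

P(θ) = 1 / (1 + exp(−(θ − β)))
P_1 = 1/(1+e^{2.1100}) = 0.1081
P_2 = 1/(1+e^{2.1800}) = 0.1016
P_3 = 1/(1+e^{0.7100}) = 0.3296
E[score] = 0.1081 + 0.1016 + 0.3296 = 0.5393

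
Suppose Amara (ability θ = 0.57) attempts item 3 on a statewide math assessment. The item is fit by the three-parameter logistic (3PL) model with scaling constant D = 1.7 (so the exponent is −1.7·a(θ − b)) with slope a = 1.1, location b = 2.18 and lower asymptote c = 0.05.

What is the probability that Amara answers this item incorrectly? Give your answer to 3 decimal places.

0.905

P(θ) = c + (1 − c) · 1 / (1 + exp(−D·a(θ − b)))
Exponent: 1.7 × 1.1 × (0.57 − 2.18) = -3.0107
1/(1 + e^{3.0107}) = 0.0469
P = 0.05 + 0.95 × 0.0469 = 0.0946
P(incorrect) = 1 − 0.0946 = 0.9054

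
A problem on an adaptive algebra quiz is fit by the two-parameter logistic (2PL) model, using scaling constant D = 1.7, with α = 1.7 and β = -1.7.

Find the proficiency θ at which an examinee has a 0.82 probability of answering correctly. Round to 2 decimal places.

P(θ) = 1 / (1 + exp(−D·α(θ − β)))
logit = ln(0.8200/0.1800) = 1.5163
θ = β + logit/(1.7·α) = -1.7 + 1.5163/2.8900 = -1.1753

-1.18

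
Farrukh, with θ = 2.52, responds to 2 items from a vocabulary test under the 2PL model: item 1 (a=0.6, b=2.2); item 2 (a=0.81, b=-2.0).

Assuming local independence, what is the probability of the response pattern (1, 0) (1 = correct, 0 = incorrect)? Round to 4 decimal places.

0.0137

P(θ) = 1 / (1 + exp(−a(θ − b)))
P_1 = 1/(1+e^{-0.1920}) = 0.5479
P_2 = 1/(1+e^{-3.6612}) = 0.9749
L = P_1 × (1−P_2) = 0.5479 × 0.0251 = 0.01373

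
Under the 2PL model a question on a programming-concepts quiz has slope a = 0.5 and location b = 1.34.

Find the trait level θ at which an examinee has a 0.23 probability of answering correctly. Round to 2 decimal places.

-1.08

P(θ) = 1 / (1 + exp(−a(θ − b)))
logit = ln(0.2300/0.7700) = -1.2083
θ = b + logit/(a) = 1.34 + (-1.2083)/0.5000 = -1.0766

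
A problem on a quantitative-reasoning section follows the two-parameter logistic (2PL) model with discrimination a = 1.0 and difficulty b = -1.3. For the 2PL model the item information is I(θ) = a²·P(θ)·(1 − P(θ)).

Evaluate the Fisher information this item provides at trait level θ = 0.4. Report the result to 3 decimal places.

P = 1/(1+e^{-1.7000}) = 0.8455
P(1−P) = 0.8455 × 0.1545 = 0.1306
I = a² × P(1−P) = 1.0² × 0.1306 = 0.13061

0.131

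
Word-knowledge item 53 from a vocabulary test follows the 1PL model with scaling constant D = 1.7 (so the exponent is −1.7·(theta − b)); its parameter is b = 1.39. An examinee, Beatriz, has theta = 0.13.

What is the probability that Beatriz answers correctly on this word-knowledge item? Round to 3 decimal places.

0.105

P(theta) = 1 / (1 + exp(−D·(theta − b)))
Exponent: 1.7 × (0.13 − 1.39) = -2.1420
1/(1 + e^{2.1420}) = 0.1051
P = 0.1051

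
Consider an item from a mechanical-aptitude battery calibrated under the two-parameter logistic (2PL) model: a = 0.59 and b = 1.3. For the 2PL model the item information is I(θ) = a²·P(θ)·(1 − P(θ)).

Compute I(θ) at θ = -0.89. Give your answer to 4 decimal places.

P = 1/(1+e^{1.2921}) = 0.2155
P(1−P) = 0.2155 × 0.7845 = 0.1691
I = a² × P(1−P) = 0.59² × 0.1691 = 0.05885

0.0588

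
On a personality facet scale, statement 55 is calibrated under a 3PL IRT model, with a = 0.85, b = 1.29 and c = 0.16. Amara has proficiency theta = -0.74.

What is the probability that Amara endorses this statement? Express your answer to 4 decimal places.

P(theta) = c + (1 − c) · 1 / (1 + exp(−a(theta − b)))
Exponent: 0.85 × (-0.74 − 1.29) = -1.7255
1/(1 + e^{1.7255}) = 0.1512
P = 0.16 + 0.84 × 0.1512 = 0.2870

0.2870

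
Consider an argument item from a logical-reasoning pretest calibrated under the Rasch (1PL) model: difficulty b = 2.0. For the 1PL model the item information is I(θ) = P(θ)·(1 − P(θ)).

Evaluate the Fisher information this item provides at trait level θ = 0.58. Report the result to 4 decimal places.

0.1568

P = 1/(1+e^{1.4200}) = 0.1947
P(1−P) = 0.1947 × 0.8053 = 0.1568
I = P(1−P) = 0.15677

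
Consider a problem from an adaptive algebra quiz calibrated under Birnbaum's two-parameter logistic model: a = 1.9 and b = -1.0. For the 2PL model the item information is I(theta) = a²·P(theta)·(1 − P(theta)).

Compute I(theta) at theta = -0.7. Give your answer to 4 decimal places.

0.8330

P = 1/(1+e^{-0.5700}) = 0.6388
P(1−P) = 0.6388 × 0.3612 = 0.2307
I = a² × P(1−P) = 1.9² × 0.2307 = 0.83299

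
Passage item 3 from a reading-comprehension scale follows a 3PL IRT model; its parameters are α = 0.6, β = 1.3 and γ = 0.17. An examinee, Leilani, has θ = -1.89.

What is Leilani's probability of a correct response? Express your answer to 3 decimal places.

0.277

P(θ) = γ + (1 − γ) · 1 / (1 + exp(−α(θ − β)))
Exponent: 0.6 × (-1.89 − 1.3) = -1.9140
1/(1 + e^{1.9140}) = 0.1285
P = 0.17 + 0.83 × 0.1285 = 0.2767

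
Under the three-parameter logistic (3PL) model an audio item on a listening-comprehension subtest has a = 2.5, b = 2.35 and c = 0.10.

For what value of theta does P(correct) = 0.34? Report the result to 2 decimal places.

P(theta) = c + (1 − c) · 1 / (1 + exp(−a(theta − b)))
Remove guessing floor: (0.34 − 0.10)/(1 − 0.10) = 0.2667
logit = ln(0.2667/0.7333) = -1.0116
theta = b + logit/(a) = 2.35 + (-1.0116)/2.5000 = 1.9454

1.95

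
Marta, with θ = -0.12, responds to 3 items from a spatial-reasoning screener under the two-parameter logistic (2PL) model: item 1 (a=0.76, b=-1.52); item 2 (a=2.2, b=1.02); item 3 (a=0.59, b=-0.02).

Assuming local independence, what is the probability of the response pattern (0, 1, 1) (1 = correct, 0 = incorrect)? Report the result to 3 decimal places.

P(θ) = 1 / (1 + exp(−a(θ − b)))
P_1 = 1/(1+e^{-1.0640}) = 0.7435
P_2 = 1/(1+e^{2.5080}) = 0.0753
P_3 = 1/(1+e^{0.0590}) = 0.4853
L = (1−P_1) × P_2 × P_3 = 0.2565 × 0.0753 × 0.4853 = 0.00937

0.009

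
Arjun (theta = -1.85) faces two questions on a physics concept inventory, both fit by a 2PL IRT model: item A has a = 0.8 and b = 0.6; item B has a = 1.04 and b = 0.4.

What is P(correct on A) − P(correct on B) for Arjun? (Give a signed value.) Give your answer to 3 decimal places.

0.036

P(theta) = 1 / (1 + exp(−a(theta − b)))
P_A = 0.1235
P_B = 0.0879
P_A − P_B = 0.0356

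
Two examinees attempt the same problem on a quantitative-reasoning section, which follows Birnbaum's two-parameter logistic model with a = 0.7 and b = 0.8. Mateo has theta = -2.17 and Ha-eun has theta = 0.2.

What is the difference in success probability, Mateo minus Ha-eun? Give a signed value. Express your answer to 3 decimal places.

-0.285

P(theta) = 1 / (1 + exp(−a(theta − b)))
P(Mateo) = 0.1112  [exponent -2.0790]
P(Ha-eun) = 0.3965  [exponent -0.4200]
Difference = 0.1112 − 0.3965 = -0.2854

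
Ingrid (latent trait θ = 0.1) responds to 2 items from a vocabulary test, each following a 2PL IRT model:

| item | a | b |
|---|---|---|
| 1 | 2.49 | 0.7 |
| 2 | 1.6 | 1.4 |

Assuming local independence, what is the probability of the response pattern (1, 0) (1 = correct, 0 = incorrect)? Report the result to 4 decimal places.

0.1630

P(θ) = 1 / (1 + exp(−a(θ − b)))
P_1 = 1/(1+e^{1.4940}) = 0.1833
P_2 = 1/(1+e^{2.0800}) = 0.1111
L = P_1 × (1−P_2) = 0.1833 × 0.8889 = 0.16296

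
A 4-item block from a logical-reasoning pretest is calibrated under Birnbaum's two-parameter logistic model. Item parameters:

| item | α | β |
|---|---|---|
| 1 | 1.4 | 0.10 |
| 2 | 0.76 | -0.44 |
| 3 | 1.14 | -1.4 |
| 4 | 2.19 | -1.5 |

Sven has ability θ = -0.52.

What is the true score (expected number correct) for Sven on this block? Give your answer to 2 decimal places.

2.41

P(θ) = 1 / (1 + exp(−α(θ − β)))
P_1 = 1/(1+e^{0.8680}) = 0.2957
P_2 = 1/(1+e^{0.0608}) = 0.4848
P_3 = 1/(1+e^{-1.0032}) = 0.7317
P_4 = 1/(1+e^{-2.1462}) = 0.8953
E[score] = 0.2957 + 0.4848 + 0.7317 + 0.8953 = 2.4075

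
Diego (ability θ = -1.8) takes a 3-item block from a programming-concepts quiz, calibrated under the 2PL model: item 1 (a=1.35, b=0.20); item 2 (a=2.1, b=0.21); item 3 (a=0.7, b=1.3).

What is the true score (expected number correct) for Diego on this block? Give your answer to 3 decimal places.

0.180

P(θ) = 1 / (1 + exp(−a(θ − b)))
P_1 = 1/(1+e^{2.7000}) = 0.0630
P_2 = 1/(1+e^{4.2210}) = 0.0145
P_3 = 1/(1+e^{2.1700}) = 0.1025
E[score] = 0.0630 + 0.0145 + 0.1025 = 0.1799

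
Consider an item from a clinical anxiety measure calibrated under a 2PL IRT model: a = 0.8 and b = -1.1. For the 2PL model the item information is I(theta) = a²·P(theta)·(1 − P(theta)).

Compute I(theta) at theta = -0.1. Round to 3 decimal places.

0.137

P = 1/(1+e^{-0.8000}) = 0.6900
P(1−P) = 0.6900 × 0.3100 = 0.2139
I = a² × P(1−P) = 0.8² × 0.2139 = 0.13690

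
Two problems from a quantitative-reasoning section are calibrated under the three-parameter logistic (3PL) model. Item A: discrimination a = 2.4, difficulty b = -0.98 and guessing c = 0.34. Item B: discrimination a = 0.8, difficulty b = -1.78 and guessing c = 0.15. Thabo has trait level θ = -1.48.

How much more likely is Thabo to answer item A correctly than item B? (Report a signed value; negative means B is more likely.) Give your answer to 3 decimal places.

P(θ) = c + (1 − c) · 1 / (1 + exp(−a(θ − b)))
P_A = 0.4928
P_B = 0.6258
P_A − P_B = -0.1330

-0.133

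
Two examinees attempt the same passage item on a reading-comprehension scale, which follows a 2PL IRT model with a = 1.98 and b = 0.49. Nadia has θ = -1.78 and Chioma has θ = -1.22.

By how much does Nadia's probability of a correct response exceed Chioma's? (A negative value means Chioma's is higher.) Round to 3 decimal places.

-0.022

P(θ) = 1 / (1 + exp(−a(θ − b)))
P(Nadia) = 0.0110  [exponent -4.4946]
P(Chioma) = 0.0327  [exponent -3.3858]
Difference = 0.0110 − 0.0327 = -0.0217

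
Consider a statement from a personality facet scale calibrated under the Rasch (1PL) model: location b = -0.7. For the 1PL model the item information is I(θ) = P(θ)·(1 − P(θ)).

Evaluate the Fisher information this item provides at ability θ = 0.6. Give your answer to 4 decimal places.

P = 1/(1+e^{-1.3000}) = 0.7858
P(1−P) = 0.7858 × 0.2142 = 0.1683
I = P(1−P) = 0.16830

0.1683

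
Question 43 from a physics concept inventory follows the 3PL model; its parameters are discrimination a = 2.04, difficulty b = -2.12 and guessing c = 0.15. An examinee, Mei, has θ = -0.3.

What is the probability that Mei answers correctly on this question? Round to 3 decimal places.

P(θ) = c + (1 − c) · 1 / (1 + exp(−a(θ − b)))
Exponent: 2.04 × (-0.3 − (-2.12)) = 3.7128
1/(1 + e^{-3.7128}) = 0.9762
P = 0.15 + 0.85 × 0.9762 = 0.9797

0.980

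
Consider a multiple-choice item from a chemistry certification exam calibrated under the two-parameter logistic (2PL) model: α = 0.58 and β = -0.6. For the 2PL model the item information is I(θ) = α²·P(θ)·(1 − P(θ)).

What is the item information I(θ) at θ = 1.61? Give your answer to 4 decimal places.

0.0572

P = 1/(1+e^{-1.2818}) = 0.7828
P(1−P) = 0.7828 × 0.2172 = 0.1700
I = α² × P(1−P) = 0.58² × 0.1700 = 0.05720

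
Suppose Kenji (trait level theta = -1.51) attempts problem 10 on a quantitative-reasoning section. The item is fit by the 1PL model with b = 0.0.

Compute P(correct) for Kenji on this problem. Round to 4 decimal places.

P(theta) = 1 / (1 + exp(−(theta − b)))
Exponent: (-1.51 − 0.0) = -1.5100
1/(1 + e^{1.5100}) = 0.1809
P = 0.1809

0.1809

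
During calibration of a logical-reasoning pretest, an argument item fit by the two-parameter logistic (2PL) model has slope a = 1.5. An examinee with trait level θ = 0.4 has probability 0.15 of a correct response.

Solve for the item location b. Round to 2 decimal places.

1.56

P(θ) = 1 / (1 + exp(−a(θ − b)))
logit(0.15) = ln(0.15/0.85) = -1.7346
b = θ − logit/(a) = 0.4 − (-1.7346)/1.5000 = 1.5564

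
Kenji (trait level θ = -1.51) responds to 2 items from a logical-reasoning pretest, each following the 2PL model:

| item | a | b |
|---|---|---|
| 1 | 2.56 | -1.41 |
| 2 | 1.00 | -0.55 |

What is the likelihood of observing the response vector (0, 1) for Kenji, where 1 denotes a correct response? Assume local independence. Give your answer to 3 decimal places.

P(θ) = 1 / (1 + exp(−a(θ − b)))
P_1 = 1/(1+e^{0.2560}) = 0.4363
P_2 = 1/(1+e^{0.9600}) = 0.2769
L = (1−P_1) × P_2 = 0.5637 × 0.2769 = 0.15606

0.156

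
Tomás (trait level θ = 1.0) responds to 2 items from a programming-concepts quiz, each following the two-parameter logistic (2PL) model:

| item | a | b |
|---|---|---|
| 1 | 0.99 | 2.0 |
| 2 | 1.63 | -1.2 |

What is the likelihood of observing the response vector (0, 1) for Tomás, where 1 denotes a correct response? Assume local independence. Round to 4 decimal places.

P(θ) = 1 / (1 + exp(−a(θ − b)))
P_1 = 1/(1+e^{0.9900}) = 0.2709
P_2 = 1/(1+e^{-3.5860}) = 0.9730
L = (1−P_1) × P_2 = 0.7291 × 0.9730 = 0.70943

0.7094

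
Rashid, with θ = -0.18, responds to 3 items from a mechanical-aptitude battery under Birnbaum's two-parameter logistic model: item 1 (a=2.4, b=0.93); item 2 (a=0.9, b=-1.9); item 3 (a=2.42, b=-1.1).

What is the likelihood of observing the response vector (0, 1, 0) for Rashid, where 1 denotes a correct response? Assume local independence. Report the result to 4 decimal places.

0.0751

P(θ) = 1 / (1 + exp(−a(θ − b)))
P_1 = 1/(1+e^{2.6640}) = 0.0651
P_2 = 1/(1+e^{-1.5480}) = 0.8246
P_3 = 1/(1+e^{-2.2264}) = 0.9026
L = (1−P_1) × P_2 × (1−P_3) = 0.9349 × 0.8246 × 0.0974 = 0.07509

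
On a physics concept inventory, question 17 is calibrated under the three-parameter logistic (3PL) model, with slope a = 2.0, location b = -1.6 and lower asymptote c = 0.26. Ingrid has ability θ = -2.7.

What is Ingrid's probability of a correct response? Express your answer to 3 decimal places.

P(θ) = c + (1 − c) · 1 / (1 + exp(−a(θ − b)))
Exponent: 2.0 × (-2.7 − (-1.6)) = -2.2000
1/(1 + e^{2.2000}) = 0.0998
P = 0.26 + 0.74 × 0.0998 = 0.3338

0.334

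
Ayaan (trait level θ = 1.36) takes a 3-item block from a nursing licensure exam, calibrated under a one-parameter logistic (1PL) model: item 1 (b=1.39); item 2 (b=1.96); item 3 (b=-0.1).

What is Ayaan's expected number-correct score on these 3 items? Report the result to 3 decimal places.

1.658

P(θ) = 1 / (1 + exp(−(θ − b)))
P_1 = 1/(1+e^{0.0300}) = 0.4925
P_2 = 1/(1+e^{0.6000}) = 0.3543
P_3 = 1/(1+e^{-1.4600}) = 0.8115
E[score] = 0.4925 + 0.3543 + 0.8115 = 1.6584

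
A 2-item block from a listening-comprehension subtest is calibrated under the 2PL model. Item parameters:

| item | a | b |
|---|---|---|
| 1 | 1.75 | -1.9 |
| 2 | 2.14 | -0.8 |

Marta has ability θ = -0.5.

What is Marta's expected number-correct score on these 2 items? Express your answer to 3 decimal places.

1.576

P(θ) = 1 / (1 + exp(−a(θ − b)))
P_1 = 1/(1+e^{-2.4500}) = 0.9206
P_2 = 1/(1+e^{-0.6420}) = 0.6552
E[score] = 0.9206 + 0.6552 = 1.5758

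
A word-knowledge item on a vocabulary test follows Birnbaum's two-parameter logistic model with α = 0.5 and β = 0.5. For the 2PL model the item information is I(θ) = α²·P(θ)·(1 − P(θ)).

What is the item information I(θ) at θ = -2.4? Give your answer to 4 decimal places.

P = 1/(1+e^{1.4500}) = 0.1900
P(1−P) = 0.1900 × 0.8100 = 0.1539
I = α² × P(1−P) = 0.5² × 0.1539 = 0.03848

0.0385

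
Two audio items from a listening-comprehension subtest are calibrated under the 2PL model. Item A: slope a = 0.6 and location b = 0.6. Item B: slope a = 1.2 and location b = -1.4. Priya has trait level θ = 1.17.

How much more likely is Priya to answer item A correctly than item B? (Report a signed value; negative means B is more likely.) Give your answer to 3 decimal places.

P(θ) = 1 / (1 + exp(−a(θ − b)))
P_A = 0.5847
P_B = 0.9562
P_A − P_B = -0.3716

-0.372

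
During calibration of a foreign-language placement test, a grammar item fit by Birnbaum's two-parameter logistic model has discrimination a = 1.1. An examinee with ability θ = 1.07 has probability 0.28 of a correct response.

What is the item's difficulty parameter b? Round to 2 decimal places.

P(θ) = 1 / (1 + exp(−a(θ − b)))
logit(0.28) = ln(0.28/0.72) = -0.9445
b = θ − logit/(a) = 1.07 − (-0.9445)/1.1000 = 1.9286

1.93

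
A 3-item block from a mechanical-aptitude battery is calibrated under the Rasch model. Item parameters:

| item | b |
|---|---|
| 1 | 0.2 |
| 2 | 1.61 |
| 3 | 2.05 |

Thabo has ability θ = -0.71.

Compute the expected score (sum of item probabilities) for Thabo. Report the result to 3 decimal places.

P(θ) = 1 / (1 + exp(−(θ − b)))
P_1 = 1/(1+e^{0.9100}) = 0.2870
P_2 = 1/(1+e^{2.3200}) = 0.0895
P_3 = 1/(1+e^{2.7600}) = 0.0595
E[score] = 0.2870 + 0.0895 + 0.0595 = 0.4360

0.436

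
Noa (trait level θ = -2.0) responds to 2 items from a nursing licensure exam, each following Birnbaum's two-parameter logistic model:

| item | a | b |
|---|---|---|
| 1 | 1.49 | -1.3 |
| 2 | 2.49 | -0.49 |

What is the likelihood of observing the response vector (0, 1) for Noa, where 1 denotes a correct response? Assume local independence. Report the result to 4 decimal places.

P(θ) = 1 / (1 + exp(−a(θ − b)))
P_1 = 1/(1+e^{1.0430}) = 0.2606
P_2 = 1/(1+e^{3.7599}) = 0.0228
L = (1−P_1) × P_2 = 0.7394 × 0.0228 = 0.01683

0.0168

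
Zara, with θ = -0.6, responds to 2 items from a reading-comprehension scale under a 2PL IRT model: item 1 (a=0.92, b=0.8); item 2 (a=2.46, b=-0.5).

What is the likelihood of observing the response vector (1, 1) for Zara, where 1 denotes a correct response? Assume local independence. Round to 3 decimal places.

0.095

P(θ) = 1 / (1 + exp(−a(θ − b)))
P_1 = 1/(1+e^{1.2880}) = 0.2162
P_2 = 1/(1+e^{0.2460}) = 0.4388
L = P_1 × P_2 = 0.2162 × 0.4388 = 0.09487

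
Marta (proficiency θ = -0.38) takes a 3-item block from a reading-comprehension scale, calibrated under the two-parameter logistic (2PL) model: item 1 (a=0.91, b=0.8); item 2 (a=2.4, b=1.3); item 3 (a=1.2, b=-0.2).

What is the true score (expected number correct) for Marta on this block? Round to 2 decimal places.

0.72

P(θ) = 1 / (1 + exp(−a(θ − b)))
P_1 = 1/(1+e^{1.0738}) = 0.2547
P_2 = 1/(1+e^{4.0320}) = 0.0174
P_3 = 1/(1+e^{0.2160}) = 0.4462
E[score] = 0.2547 + 0.0174 + 0.4462 = 0.7183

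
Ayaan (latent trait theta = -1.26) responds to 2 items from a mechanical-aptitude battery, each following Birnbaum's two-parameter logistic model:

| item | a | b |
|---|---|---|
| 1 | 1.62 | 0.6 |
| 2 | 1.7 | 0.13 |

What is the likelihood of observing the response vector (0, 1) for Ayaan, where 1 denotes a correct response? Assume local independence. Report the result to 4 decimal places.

P(theta) = 1 / (1 + exp(−a(theta − b)))
P_1 = 1/(1+e^{3.0132}) = 0.0468
P_2 = 1/(1+e^{2.3630}) = 0.0860
L = (1−P_1) × P_2 = 0.9532 × 0.0860 = 0.08201

0.0820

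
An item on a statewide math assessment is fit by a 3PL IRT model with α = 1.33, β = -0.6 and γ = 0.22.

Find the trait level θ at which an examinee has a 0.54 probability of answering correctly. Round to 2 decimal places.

P(θ) = γ + (1 − γ) · 1 / (1 + exp(−α(θ − β)))
Remove guessing floor: (0.54 − 0.22)/(1 − 0.22) = 0.4103
logit = ln(0.4103/0.5897) = -0.3629
θ = β + logit/(α) = -0.6 + (-0.3629)/1.3300 = -0.8729

-0.87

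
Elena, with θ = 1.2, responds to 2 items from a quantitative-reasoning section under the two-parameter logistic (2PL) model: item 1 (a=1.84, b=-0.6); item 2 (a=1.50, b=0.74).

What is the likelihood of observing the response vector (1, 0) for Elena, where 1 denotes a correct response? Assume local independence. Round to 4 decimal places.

P(θ) = 1 / (1 + exp(−a(θ − b)))
P_1 = 1/(1+e^{-3.3120}) = 0.9648
P_2 = 1/(1+e^{-0.6900}) = 0.6660
L = P_1 × (1−P_2) = 0.9648 × 0.3340 = 0.32229

0.3223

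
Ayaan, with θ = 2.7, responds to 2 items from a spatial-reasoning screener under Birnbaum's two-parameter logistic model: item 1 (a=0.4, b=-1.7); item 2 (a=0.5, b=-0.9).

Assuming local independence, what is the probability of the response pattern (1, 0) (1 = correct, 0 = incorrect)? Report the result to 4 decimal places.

0.1210

P(θ) = 1 / (1 + exp(−a(θ − b)))
P_1 = 1/(1+e^{-1.7600}) = 0.8532
P_2 = 1/(1+e^{-1.8000}) = 0.8581
L = P_1 × (1−P_2) = 0.8532 × 0.1419 = 0.12103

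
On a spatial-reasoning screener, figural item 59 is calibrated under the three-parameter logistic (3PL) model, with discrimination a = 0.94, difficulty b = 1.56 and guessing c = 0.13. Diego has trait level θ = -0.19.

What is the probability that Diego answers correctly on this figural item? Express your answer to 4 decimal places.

0.2708

P(θ) = c + (1 − c) · 1 / (1 + exp(−a(θ − b)))
Exponent: 0.94 × (-0.19 − 1.56) = -1.6450
1/(1 + e^{1.6450}) = 0.1618
P = 0.13 + 0.87 × 0.1618 = 0.2708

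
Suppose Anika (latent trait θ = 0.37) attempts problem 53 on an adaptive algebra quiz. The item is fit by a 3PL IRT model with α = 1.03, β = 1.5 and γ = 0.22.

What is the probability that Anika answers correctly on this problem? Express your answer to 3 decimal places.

0.406

P(θ) = γ + (1 − γ) · 1 / (1 + exp(−α(θ − β)))
Exponent: 1.03 × (0.37 − 1.5) = -1.1639
1/(1 + e^{1.1639}) = 0.2380
P = 0.22 + 0.78 × 0.2380 = 0.4056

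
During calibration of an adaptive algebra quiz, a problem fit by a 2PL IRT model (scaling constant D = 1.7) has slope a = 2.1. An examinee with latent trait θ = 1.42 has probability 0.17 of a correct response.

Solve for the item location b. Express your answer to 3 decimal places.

P(θ) = 1 / (1 + exp(−D·a(θ − b)))
logit(0.17) = ln(0.17/0.83) = -1.5856
b = θ − logit/(1.7·a) = 1.42 − (-1.5856)/3.5700 = 1.8642

1.864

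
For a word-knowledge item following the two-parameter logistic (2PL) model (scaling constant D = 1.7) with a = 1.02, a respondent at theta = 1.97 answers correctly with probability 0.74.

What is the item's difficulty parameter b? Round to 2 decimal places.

1.37

P(theta) = 1 / (1 + exp(−D·a(theta − b)))
logit(0.74) = ln(0.74/0.26) = 1.0460
b = theta − logit/(1.7·a) = 1.97 − 1.0460/1.7340 = 1.3668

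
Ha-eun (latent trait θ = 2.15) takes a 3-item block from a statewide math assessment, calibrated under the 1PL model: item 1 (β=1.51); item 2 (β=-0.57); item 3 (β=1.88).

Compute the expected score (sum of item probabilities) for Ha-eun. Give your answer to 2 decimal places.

P(θ) = 1 / (1 + exp(−(θ − β)))
P_1 = 1/(1+e^{-0.6400}) = 0.6548
P_2 = 1/(1+e^{-2.7200}) = 0.9382
P_3 = 1/(1+e^{-0.2700}) = 0.5671
E[score] = 0.6548 + 0.9382 + 0.5671 = 2.1600

2.16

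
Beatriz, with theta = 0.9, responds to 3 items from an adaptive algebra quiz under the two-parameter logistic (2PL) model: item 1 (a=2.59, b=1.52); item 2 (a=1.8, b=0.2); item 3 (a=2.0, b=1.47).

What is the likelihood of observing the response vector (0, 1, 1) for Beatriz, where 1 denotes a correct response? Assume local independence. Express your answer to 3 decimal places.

0.157

P(theta) = 1 / (1 + exp(−a(theta − b)))
P_1 = 1/(1+e^{1.6058}) = 0.1672
P_2 = 1/(1+e^{-1.2600}) = 0.7790
P_3 = 1/(1+e^{1.1400}) = 0.2423
L = (1−P_1) × P_2 × P_3 = 0.8328 × 0.7790 × 0.2423 = 0.15722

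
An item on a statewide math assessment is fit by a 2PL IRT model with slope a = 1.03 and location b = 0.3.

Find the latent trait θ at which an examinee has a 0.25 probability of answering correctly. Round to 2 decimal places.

-0.77

P(θ) = 1 / (1 + exp(−a(θ − b)))
logit = ln(0.2500/0.7500) = -1.0986
θ = b + logit/(a) = 0.3 + (-1.0986)/1.0300 = -0.7666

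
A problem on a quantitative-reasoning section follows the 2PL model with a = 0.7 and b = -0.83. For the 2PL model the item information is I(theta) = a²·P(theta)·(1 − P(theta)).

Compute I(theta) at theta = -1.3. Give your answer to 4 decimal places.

0.1192

P = 1/(1+e^{0.3290}) = 0.4185
P(1−P) = 0.4185 × 0.5815 = 0.2434
I = a² × P(1−P) = 0.7² × 0.2434 = 0.11924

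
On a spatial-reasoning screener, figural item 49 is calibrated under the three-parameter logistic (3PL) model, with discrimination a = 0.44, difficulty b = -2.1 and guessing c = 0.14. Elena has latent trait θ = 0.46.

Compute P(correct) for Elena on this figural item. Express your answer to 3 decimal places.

P(θ) = c + (1 − c) · 1 / (1 + exp(−a(θ − b)))
Exponent: 0.44 × (0.46 − (-2.1)) = 1.1264
1/(1 + e^{-1.1264}) = 0.7552
P = 0.14 + 0.86 × 0.7552 = 0.7894

0.789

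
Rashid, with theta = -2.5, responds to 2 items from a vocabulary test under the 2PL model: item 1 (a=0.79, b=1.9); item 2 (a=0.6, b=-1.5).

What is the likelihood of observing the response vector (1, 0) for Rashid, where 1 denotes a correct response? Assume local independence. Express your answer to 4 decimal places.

P(theta) = 1 / (1 + exp(−a(theta − b)))
P_1 = 1/(1+e^{3.4760}) = 0.0300
P_2 = 1/(1+e^{0.6000}) = 0.3543
L = P_1 × (1−P_2) = 0.0300 × 0.6457 = 0.01937

0.0194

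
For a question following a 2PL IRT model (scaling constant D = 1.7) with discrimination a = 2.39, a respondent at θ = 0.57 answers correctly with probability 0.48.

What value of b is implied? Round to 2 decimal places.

0.59

P(θ) = 1 / (1 + exp(−D·a(θ − b)))
logit(0.48) = ln(0.48/0.52) = -0.0800
b = θ − logit/(1.7·a) = 0.57 − (-0.0800)/4.0630 = 0.5897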